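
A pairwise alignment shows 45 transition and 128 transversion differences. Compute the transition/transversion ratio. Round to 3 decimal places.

0.352

R = 45/128 = 0.351562… ≈ 0.352 (to 3 d.p.).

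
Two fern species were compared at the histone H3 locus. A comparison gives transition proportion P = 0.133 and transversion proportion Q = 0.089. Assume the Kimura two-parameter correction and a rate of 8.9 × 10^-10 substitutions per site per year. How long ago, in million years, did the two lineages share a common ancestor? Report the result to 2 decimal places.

150.71

Under the Kimura two-parameter model, d = −½ ln(1 − 2P − Q) − ¼ ln(1 − 2Q).
1 − 2P − Q = 0.645, giving −½ ln(0.645) = 0.219252.
1 − 2Q = 0.822, giving −¼ ln(0.822) = 0.049004.
d = 0.219252 + 0.049004 = 0.268256.
Under a molecular clock d = 2μt, so t = d/(2μ) = 0.268256 / (2 × 8.9 × 10^-10) = 150.71 million years.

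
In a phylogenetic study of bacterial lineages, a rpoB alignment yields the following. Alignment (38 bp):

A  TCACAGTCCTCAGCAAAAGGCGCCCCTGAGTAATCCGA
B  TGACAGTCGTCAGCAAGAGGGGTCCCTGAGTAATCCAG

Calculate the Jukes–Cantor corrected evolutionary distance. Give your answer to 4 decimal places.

The sequences differ at 7 of 38 sites (2, 9, 17, 21, 23, 37, 38), so p = 7/38 ≈ 0.184211.
d = −(3/4) ln(1 − 4p/3) = −0.75 ln(1 − 0.245615) = −0.75 ln(0.754385)
  = −0.75 × (-0.281852) = 0.211389 substitutions/site.

0.2114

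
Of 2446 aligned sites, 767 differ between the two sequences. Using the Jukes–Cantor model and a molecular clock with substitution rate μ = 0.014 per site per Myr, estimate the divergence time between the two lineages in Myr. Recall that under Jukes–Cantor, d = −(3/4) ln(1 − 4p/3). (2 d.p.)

14.50

p = 767/2446 ≈ 0.313573.
d = −(3/4) ln(1 − 4p/3) = −0.75 ln(1 − 0.418097) = −0.75 ln(0.581903)
  = −0.75 × (-0.541452) = 0.406089 substitutions/site.
Under a molecular clock d = 2μt, so t = d/(2μ) = 0.406089 / (2 × 0.014) = 14.50 Myr.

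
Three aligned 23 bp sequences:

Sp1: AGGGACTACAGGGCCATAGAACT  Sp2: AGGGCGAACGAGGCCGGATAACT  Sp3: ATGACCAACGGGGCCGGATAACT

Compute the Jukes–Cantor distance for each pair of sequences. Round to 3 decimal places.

Sp1–Sp2: 8/23 sites differ → p ≈ 0.347826, d = −0.75 ln(1 − 0.463768) = 0.467391 ≈ 0.467.
Sp1–Sp3: 8/23 sites differ → p ≈ 0.347826, d = −0.75 ln(1 − 0.463768) = 0.467391 ≈ 0.467.
Sp2–Sp3: 4/23 sites differ → p ≈ 0.173913, d = −0.75 ln(1 − 0.231884) = 0.197861 ≈ 0.198.

d(Sp1,Sp2) = 0.467, d(Sp1,Sp3) = 0.467, d(Sp2,Sp3) = 0.198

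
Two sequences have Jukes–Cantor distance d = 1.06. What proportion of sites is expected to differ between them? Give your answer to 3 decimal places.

p = (3/4)(1 − e^(−4d/3)) = 0.75 × (1 − e^(-1.413333)) = 0.75 × (1 − 0.243331) = 0.567502.

0.568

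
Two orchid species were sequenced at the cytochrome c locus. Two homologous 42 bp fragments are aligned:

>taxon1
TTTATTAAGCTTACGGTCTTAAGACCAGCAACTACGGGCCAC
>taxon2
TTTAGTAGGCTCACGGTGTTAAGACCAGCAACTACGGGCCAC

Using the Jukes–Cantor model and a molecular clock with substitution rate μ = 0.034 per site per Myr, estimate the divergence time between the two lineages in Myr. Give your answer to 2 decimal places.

1.50

The sequences differ at 4 of 42 sites (5, 8, 12, 18), so p = 4/42 ≈ 0.095238.
d = −(3/4) ln(1 − 4p/3) = −0.75 ln(1 − 0.126984) = −0.75 ln(0.873016)
  = −0.75 × (-0.135801) = 0.101851 substitutions/site.
Under a molecular clock d = 2μt, so t = d/(2μ) = 0.101851 / (2 × 0.034) = 1.50 Myr.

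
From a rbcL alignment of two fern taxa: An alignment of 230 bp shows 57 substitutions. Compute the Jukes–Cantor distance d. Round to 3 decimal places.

p = 57/230 ≈ 0.247826.
d = −(3/4) ln(1 − 4p/3) = −0.75 ln(1 − 0.330435) = −0.75 ln(0.669565)
  = −0.75 × (-0.401127) = 0.300845 substitutions/site.

0.301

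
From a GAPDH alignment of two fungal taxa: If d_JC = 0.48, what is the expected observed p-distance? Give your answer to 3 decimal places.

p = (3/4)(1 − e^(−4d/3)) = 0.75 × (1 − e^(-0.64)) = 0.75 × (1 − 0.527292) = 0.354531.

0.355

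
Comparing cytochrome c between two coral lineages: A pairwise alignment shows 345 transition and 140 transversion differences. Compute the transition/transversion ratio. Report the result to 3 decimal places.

R = 345/140 = 2.464285… ≈ 2.464 (to 3 d.p.).

2.464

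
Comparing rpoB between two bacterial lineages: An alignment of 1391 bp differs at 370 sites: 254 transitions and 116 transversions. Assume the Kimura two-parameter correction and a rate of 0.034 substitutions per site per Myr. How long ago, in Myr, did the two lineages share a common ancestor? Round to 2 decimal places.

5.05

P = 254/1391 ≈ 0.182602 and Q = 116/1391 ≈ 0.083393.
Under the Kimura two-parameter model, d = −½ ln(1 − 2P − Q) − ¼ ln(1 − 2Q).
1 − 2P − Q = 0.551403, giving −½ ln(0.551403) = 0.297645.
1 − 2Q = 0.833214, giving −¼ ln(0.833214) = 0.045616.
d = 0.297645 + 0.045616 = 0.343261.
Under a molecular clock d = 2μt, so t = d/(2μ) = 0.343261 / (2 × 0.034) = 5.05 Myr.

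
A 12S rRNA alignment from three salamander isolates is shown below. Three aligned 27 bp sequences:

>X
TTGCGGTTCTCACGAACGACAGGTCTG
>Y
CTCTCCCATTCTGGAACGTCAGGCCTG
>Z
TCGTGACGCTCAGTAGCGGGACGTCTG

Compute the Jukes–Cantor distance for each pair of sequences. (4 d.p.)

d(X,Y) = 0.6735, d(X,Z) = 0.5876, d(Y,Z) = 0.8817

X–Y: 12/27 sites differ → p ≈ 0.444444, d = −0.75 ln(1 − 0.592592) = 0.673455 ≈ 0.6735.
X–Z: 11/27 sites differ → p ≈ 0.407407, d = −0.75 ln(1 − 0.543209) = 0.587647 ≈ 0.5876.
Y–Z: 14/27 sites differ → p ≈ 0.518519, d = −0.75 ln(1 − 0.691359) = 0.881682 ≈ 0.8817.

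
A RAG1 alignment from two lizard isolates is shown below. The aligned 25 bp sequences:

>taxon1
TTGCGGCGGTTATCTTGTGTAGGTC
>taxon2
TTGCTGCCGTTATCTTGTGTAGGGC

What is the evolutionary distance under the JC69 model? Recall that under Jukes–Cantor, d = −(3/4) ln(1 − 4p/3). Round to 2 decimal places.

The sequences differ at 3 of 25 sites (5, 8, 24), so p = 3/25 = 0.12.
d = −(3/4) ln(1 − 4p/3) = −0.75 ln(1 − 0.16) = −0.75 ln(0.84)
  = −0.75 × (-0.174353) = 0.130765 substitutions/site.

0.13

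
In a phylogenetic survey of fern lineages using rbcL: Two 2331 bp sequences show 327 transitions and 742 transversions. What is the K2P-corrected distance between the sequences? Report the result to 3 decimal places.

P = 327/2331 ≈ 0.140283 and Q = 742/2331 ≈ 0.318318.
Under the Kimura two-parameter model, d = −½ ln(1 − 2P − Q) − ¼ ln(1 − 2Q).
1 − 2P − Q = 0.401116, giving −½ ln(0.401116) = 0.456752.
1 − 2Q = 0.363364, giving −¼ ln(0.363364) = 0.253088.
d = 0.456752 + 0.253088 = 0.709840.

0.710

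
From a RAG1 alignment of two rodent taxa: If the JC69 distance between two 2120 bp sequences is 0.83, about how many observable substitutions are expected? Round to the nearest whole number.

Invert JC69: p = (3/4)(1 − e^(−4d/3)) = 0.75 × (1 − e^(-1.106667)) = 0.75 × (1 − 0.330659) = 0.502006.
Expected differing sites = pL ≈ 0.502006 × 2120 = 1064.25272 ≈ 1064.

1064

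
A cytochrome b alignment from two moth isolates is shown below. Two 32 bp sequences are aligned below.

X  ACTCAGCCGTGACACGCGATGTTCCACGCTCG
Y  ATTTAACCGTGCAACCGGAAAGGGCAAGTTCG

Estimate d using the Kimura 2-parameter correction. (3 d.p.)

0.657

Of 32 sites, 5 differences are transitions and 9 are transversions, so P = 5/32 = 0.15625 and Q = 9/32 = 0.28125.
Under the Kimura two-parameter model, d = −½ ln(1 − 2P − Q) − ¼ ln(1 − 2Q).
1 − 2P − Q = 0.40625, giving −½ ln(0.40625) = 0.450393.
1 − 2Q = 0.4375, giving −¼ ln(0.4375) = 0.206670.
d = 0.450393 + 0.206670 = 0.657063.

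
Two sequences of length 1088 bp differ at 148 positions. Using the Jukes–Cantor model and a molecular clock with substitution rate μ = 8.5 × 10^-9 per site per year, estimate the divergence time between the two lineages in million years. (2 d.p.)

p = 148/1088 ≈ 0.136029.
d = −(3/4) ln(1 − 4p/3) = −0.75 ln(1 − 0.181372) = −0.75 ln(0.818628)
  = −0.75 × (-0.200126) = 0.150095 substitutions/site.
Under a molecular clock d = 2μt, so t = d/(2μ) = 0.150095 / (2 × 8.5 × 10^-9) = 8.83 million years.

8.83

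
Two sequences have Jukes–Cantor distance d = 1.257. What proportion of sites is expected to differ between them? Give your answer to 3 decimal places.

p = (3/4)(1 − e^(−4d/3)) = 0.75 × (1 − e^(-1.676)) = 0.75 × (1 − 0.187121) = 0.609659.

0.610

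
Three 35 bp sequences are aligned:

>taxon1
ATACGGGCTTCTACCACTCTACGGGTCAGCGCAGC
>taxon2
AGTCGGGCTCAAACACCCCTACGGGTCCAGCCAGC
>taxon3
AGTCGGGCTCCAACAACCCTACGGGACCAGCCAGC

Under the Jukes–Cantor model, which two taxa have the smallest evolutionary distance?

taxon1–taxon2: 12/35 differ, p = 0.343, d = 0.458.
taxon1–taxon3: 11/35 differ, p = 0.314, d = 0.407.
taxon2–taxon3: 3/35 differ, p = 0.086, d = 0.091.
The smallest distance is between taxon2 and taxon3.

taxon2 and taxon3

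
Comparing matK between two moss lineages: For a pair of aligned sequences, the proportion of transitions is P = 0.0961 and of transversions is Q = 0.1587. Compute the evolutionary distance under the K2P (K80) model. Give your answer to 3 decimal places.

0.312

Under the Kimura two-parameter model, d = −½ ln(1 − 2P − Q) − ¼ ln(1 − 2Q).
1 − 2P − Q = 0.6491, giving −½ ln(0.6491) = 0.216084.
1 − 2Q = 0.6826, giving −¼ ln(0.6826) = 0.095462.
d = 0.216084 + 0.095462 = 0.311546.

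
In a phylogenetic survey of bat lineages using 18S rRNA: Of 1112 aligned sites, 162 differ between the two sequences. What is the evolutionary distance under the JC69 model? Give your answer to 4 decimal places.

p = 162/1112 ≈ 0.145683.
d = −(3/4) ln(1 − 4p/3) = −0.75 ln(1 − 0.194244) = −0.75 ln(0.805756)
  = −0.75 × (-0.215974) = 0.161981 substitutions/site.

0.1620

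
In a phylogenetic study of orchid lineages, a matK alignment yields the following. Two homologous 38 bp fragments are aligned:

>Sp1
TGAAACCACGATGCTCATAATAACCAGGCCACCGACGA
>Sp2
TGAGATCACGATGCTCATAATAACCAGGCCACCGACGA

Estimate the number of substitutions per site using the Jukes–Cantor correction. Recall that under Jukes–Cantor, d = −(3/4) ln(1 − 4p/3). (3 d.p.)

0.055

The sequences differ at 2 of 38 sites (4, 6), so p = 2/38 ≈ 0.052632.
d = −(3/4) ln(1 − 4p/3) = −0.75 ln(1 − 0.070176) = −0.75 ln(0.929824)
  = −0.75 × (-0.072760) = 0.054570 substitutions/site.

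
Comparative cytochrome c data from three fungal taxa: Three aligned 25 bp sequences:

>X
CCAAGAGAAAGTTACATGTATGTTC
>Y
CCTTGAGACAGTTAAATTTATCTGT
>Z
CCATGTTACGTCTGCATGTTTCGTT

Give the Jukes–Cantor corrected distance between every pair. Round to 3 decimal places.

d(X,Y) = 0.417, d(X,Z) = 0.766, d(Y,Z) = 0.766

X–Y: 8/25 sites differ → p = 0.32, d = −0.75 ln(1 − 0.426667) = 0.417216 ≈ 0.417.
X–Z: 12/25 sites differ → p = 0.48, d = −0.75 ln(1 − 0.64) = 0.766238 ≈ 0.766.
Y–Z: 12/25 sites differ → p = 0.48, d = −0.75 ln(1 − 0.64) = 0.766238 ≈ 0.766.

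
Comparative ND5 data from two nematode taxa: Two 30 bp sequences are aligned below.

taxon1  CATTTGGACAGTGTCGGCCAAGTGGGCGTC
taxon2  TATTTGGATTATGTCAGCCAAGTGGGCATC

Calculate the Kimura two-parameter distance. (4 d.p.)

0.2456

Of 30 sites, 5 differences are transitions and 1 are transversions, so P = 5/30 ≈ 0.166667 and Q = 1/30 ≈ 0.033333.
Under the Kimura two-parameter model, d = −½ ln(1 − 2P − Q) − ¼ ln(1 − 2Q).
1 − 2P − Q = 0.633333, giving −½ ln(0.633333) = 0.228379.
1 − 2Q = 0.933334, giving −¼ ln(0.933334) = 0.017248.
d = 0.228379 + 0.017248 = 0.245627.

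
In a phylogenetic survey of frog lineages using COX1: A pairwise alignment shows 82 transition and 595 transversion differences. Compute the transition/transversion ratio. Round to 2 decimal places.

R = 82/595 = 0.137815… ≈ 0.14 (to 2 d.p.).

0.14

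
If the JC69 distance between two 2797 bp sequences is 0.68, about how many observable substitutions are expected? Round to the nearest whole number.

1251

Invert JC69: p = (3/4)(1 − e^(−4d/3)) = 0.75 × (1 − e^(-0.906667)) = 0.75 × (1 − 0.403868) = 0.447099.
Expected differing sites = pL ≈ 0.447099 × 2797 = 1250.535903 ≈ 1251.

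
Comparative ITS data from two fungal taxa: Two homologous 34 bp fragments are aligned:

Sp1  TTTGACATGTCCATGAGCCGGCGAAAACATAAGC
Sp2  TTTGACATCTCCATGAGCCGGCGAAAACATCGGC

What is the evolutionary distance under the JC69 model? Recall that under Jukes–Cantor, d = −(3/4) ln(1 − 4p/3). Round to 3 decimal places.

0.094

The sequences differ at 3 of 34 sites (9, 31, 32), so p = 3/34 ≈ 0.088235.
d = −(3/4) ln(1 − 4p/3) = −0.75 ln(1 − 0.117647) = −0.75 ln(0.882353)
  = −0.75 × (-0.125163) = 0.093872 substitutions/site.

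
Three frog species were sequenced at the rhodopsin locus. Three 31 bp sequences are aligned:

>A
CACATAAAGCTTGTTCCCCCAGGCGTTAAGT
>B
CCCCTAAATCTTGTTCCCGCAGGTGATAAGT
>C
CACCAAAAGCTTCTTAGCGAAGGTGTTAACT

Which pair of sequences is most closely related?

A–B: 6/31 differ, p = 0.194, d = 0.224.
A–C: 9/31 differ, p = 0.290, d = 0.367.
B–C: 9/31 differ, p = 0.290, d = 0.367.
The smallest distance is between A and B.

A and B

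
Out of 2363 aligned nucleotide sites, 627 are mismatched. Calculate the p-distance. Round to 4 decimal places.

p = 627/2363 = 0.265340… ≈ 0.2653 (to 4 d.p.).

0.2653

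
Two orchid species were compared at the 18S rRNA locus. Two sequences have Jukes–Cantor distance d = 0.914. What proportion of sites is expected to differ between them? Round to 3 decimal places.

0.528

p = (3/4)(1 − e^(−4d/3)) = 0.75 × (1 − e^(-1.218667)) = 0.75 × (1 − 0.295624) = 0.528282.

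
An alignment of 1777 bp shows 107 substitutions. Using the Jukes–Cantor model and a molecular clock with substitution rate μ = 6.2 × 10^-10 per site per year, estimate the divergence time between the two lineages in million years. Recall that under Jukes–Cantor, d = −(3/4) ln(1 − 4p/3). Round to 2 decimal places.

50.62

p = 107/1777 ≈ 0.060214.
d = −(3/4) ln(1 − 4p/3) = −0.75 ln(1 − 0.080285) = −0.75 ln(0.919715)
  = −0.75 × (-0.083691) = 0.062768 substitutions/site.
Under a molecular clock d = 2μt, so t = d/(2μ) = 0.062768 / (2 × 6.2 × 10^-10) = 50.62 million years.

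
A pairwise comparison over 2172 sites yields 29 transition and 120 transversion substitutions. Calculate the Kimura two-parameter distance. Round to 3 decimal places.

0.072

P = 29/2172 ≈ 0.013352 and Q = 120/2172 ≈ 0.055249.
Under the Kimura two-parameter model, d = −½ ln(1 − 2P − Q) − ¼ ln(1 − 2Q).
1 − 2P − Q = 0.918047, giving −½ ln(0.918047) = 0.042753.
1 − 2Q = 0.889502, giving −¼ ln(0.889502) = 0.029273.
d = 0.042753 + 0.029273 = 0.072026.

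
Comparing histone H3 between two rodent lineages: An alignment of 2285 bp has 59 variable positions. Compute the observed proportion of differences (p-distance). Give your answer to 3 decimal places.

p = 59/2285 = 0.025820… ≈ 0.026 (to 3 d.p.).

0.026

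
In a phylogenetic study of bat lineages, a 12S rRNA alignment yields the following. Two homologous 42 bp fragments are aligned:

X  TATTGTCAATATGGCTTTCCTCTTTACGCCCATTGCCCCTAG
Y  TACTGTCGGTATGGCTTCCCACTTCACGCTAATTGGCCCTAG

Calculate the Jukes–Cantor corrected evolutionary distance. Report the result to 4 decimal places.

The sequences differ at 9 of 42 sites (3, 8, 9, 18, 21, 25, 30, 31, 36), so p = 9/42 ≈ 0.214286.
d = −(3/4) ln(1 − 4p/3) = −0.75 ln(1 − 0.285715) = −0.75 ln(0.714285)
  = −0.75 × (-0.336473) = 0.252355 substitutions/site.

0.2524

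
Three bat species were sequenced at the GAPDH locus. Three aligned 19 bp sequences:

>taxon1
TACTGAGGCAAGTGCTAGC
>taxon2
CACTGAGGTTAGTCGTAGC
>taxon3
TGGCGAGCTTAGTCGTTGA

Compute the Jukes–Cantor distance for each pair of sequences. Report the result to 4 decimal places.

taxon1–taxon2: 5/19 sites differ → p ≈ 0.263158, d = −0.75 ln(1 − 0.350877) = 0.324100 ≈ 0.3241.
taxon1–taxon3: 10/19 sites differ → p ≈ 0.526316, d = −0.75 ln(1 − 0.701755) = 0.907380 ≈ 0.9074.
taxon2–taxon3: 7/19 sites differ → p ≈ 0.368421, d = −0.75 ln(1 − 0.491228) = 0.506816 ≈ 0.5068.

d(taxon1,taxon2) = 0.3241, d(taxon1,taxon3) = 0.9074, d(taxon2,taxon3) = 0.5068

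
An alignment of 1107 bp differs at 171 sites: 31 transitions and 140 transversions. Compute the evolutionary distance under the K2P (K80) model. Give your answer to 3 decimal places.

P = 31/1107 ≈ 0.028004 and Q = 140/1107 ≈ 0.126468.
Under the Kimura two-parameter model, d = −½ ln(1 − 2P − Q) − ¼ ln(1 − 2Q).
1 − 2P − Q = 0.817524, giving −½ ln(0.817524) = 0.100738.
1 − 2Q = 0.747064, giving −¼ ln(0.747064) = 0.072901.
d = 0.100738 + 0.072901 = 0.173639.

0.174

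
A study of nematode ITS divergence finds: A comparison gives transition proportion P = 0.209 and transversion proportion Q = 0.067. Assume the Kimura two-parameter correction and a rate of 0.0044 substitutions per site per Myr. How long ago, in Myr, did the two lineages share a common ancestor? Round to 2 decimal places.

Under the Kimura two-parameter model, d = −½ ln(1 − 2P − Q) − ¼ ln(1 − 2Q).
1 − 2P − Q = 0.515, giving −½ ln(0.515) = 0.331794.
1 − 2Q = 0.866, giving −¼ ln(0.866) = 0.035968.
d = 0.331794 + 0.035968 = 0.367762.
Under a molecular clock d = 2μt, so t = d/(2μ) = 0.367762 / (2 × 0.0044) = 41.79 Myr.

41.79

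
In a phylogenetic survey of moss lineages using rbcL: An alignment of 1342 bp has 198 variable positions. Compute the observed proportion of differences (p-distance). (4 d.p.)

0.1475

p = 198/1342 = 0.147540… ≈ 0.1475 (to 4 d.p.).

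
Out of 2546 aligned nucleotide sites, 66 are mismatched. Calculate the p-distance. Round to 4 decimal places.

0.0259

p = 66/2546 = 0.025923… ≈ 0.0259 (to 4 d.p.).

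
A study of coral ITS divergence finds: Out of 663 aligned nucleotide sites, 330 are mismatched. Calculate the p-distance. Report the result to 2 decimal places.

p = 330/663 = 0.497737… ≈ 0.50 (to 2 d.p.).

0.50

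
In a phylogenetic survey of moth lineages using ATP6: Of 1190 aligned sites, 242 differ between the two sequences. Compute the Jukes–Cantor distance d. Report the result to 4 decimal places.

0.2372

p = 242/1190 ≈ 0.203361.
d = −(3/4) ln(1 − 4p/3) = −0.75 ln(1 − 0.271148) = −0.75 ln(0.728852)
  = −0.75 × (-0.316285) = 0.237214 substitutions/site.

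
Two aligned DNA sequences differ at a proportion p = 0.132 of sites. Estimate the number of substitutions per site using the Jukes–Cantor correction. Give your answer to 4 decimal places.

0.1452

d = −(3/4) ln(1 − 4p/3) = −0.75 ln(1 − 0.176) = −0.75 ln(0.824)
  = −0.75 × (-0.193585) = 0.145189 substitutions/site.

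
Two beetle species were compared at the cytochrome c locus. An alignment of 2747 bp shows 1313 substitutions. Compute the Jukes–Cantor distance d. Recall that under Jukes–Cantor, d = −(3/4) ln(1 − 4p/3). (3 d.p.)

p = 1313/2747 ≈ 0.477976.
d = −(3/4) ln(1 − 4p/3) = −0.75 ln(1 − 0.637301) = −0.75 ln(0.362699)
  = −0.75 × (-1.014182) = 0.760637 substitutions/site.

0.761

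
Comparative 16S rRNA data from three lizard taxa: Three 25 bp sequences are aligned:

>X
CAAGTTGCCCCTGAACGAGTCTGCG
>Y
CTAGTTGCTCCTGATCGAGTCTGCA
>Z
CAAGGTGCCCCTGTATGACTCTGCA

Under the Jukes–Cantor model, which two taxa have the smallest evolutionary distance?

X–Y: 4/25 differ, p = 0.160, d = 0.180.
X–Z: 5/25 differ, p = 0.200, d = 0.233.
Y–Z: 7/25 differ, p = 0.280, d = 0.351.
The smallest distance is between X and Y.

X and Y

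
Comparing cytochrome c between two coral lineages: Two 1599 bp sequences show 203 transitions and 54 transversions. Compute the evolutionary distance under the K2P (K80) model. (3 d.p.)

0.187

P = 203/1599 ≈ 0.126954 and Q = 54/1599 ≈ 0.033771.
Under the Kimura two-parameter model, d = −½ ln(1 − 2P − Q) − ¼ ln(1 − 2Q).
1 − 2P − Q = 0.712321, giving −½ ln(0.712321) = 0.169613.
1 − 2Q = 0.932458, giving −¼ ln(0.932458) = 0.017483.
d = 0.169613 + 0.017483 = 0.187096.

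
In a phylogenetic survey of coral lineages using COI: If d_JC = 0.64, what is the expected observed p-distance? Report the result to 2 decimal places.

0.43

p = (3/4)(1 − e^(−4d/3)) = 0.75 × (1 − e^(-0.853333)) = 0.75 × (1 − 0.425993) = 0.430505.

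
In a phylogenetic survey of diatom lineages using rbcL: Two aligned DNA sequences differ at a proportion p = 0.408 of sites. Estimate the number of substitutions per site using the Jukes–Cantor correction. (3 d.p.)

d = −(3/4) ln(1 − 4p/3) = −0.75 ln(1 − 0.544) = −0.75 ln(0.456)
  = −0.75 × (-0.785262) = 0.588947 substitutions/site.

0.589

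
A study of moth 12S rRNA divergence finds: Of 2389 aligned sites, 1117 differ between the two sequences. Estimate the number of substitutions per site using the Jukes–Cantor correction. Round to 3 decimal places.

p = 1117/2389 ≈ 0.46756.
d = −(3/4) ln(1 − 4p/3) = −0.75 ln(1 − 0.623413) = −0.75 ln(0.376587)
  = −0.75 × (-0.976606) = 0.732455 substitutions/site.

0.732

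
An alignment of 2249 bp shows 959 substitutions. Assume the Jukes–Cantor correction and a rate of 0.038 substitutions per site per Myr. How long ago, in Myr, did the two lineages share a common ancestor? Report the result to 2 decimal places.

p = 959/2249 ≈ 0.426412.
d = −(3/4) ln(1 − 4p/3) = −0.75 ln(1 − 0.568549) = −0.75 ln(0.431451)
  = −0.75 × (-0.840601) = 0.630451 substitutions/site.
Under a molecular clock d = 2μt, so t = d/(2μ) = 0.630451 / (2 × 0.038) = 8.30 Myr.

8.30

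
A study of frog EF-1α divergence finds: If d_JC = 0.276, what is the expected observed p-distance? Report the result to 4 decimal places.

0.2309

p = (3/4)(1 − e^(−4d/3)) = 0.75 × (1 − e^(-0.368)) = 0.75 × (1 − 0.692117) = 0.230912.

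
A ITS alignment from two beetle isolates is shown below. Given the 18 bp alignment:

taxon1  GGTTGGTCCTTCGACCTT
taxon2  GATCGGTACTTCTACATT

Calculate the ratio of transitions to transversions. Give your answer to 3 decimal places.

0.667

Transitions are A↔G and C↔T; transversions are all other mismatches.
Transitions: 2. Transversions: 3.
R = 2/3 = 0.666666… ≈ 0.667 (to 3 d.p.).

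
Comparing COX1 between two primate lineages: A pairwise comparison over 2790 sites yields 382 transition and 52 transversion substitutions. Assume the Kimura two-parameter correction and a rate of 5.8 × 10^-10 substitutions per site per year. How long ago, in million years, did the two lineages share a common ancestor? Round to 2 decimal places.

157.32

P = 382/2790 ≈ 0.136918 and Q = 52/2790 ≈ 0.018638.
Under the Kimura two-parameter model, d = −½ ln(1 − 2P − Q) − ¼ ln(1 − 2Q).
1 − 2P − Q = 0.707526, giving −½ ln(0.707526) = 0.172990.
1 − 2Q = 0.962724, giving −¼ ln(0.962724) = 0.009497.
d = 0.172990 + 0.009497 = 0.182487.
Under a molecular clock d = 2μt, so t = d/(2μ) = 0.182487 / (2 × 5.8 × 10^-10) = 157.32 million years.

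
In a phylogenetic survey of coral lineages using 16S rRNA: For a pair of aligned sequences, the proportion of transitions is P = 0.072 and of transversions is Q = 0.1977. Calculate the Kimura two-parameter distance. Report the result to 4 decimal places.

Under the Kimura two-parameter model, d = −½ ln(1 − 2P − Q) − ¼ ln(1 − 2Q).
1 − 2P − Q = 0.6583, giving −½ ln(0.6583) = 0.209047.
1 − 2Q = 0.6046, giving −¼ ln(0.6046) = 0.125797.
d = 0.209047 + 0.125797 = 0.334844.

0.3348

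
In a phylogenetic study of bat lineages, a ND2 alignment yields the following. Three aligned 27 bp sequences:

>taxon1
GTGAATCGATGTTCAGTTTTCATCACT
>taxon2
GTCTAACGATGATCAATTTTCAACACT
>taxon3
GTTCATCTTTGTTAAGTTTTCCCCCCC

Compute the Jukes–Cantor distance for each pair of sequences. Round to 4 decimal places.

taxon1–taxon2: 6/27 sites differ → p ≈ 0.222222, d = −0.75 ln(1 − 0.296296) = 0.263548 ≈ 0.2635.
taxon1–taxon3: 9/27 sites differ → p ≈ 0.333333, d = −0.75 ln(1 − 0.444444) = 0.440839 ≈ 0.4408.
taxon2–taxon3: 12/27 sites differ → p ≈ 0.444444, d = −0.75 ln(1 − 0.592592) = 0.673455 ≈ 0.6735.

d(taxon1,taxon2) = 0.2635, d(taxon1,taxon3) = 0.4408, d(taxon2,taxon3) = 0.6735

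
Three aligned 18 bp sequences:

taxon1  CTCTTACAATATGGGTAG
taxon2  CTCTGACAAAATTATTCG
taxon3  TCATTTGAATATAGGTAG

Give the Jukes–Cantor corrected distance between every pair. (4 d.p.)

d(taxon1,taxon2) = 0.4408, d(taxon1,taxon3) = 0.4408, d(taxon2,taxon3) = 1.2648

taxon1–taxon2: 6/18 sites differ → p ≈ 0.333333, d = −0.75 ln(1 − 0.444444) = 0.440839 ≈ 0.4408.
taxon1–taxon3: 6/18 sites differ → p ≈ 0.333333, d = −0.75 ln(1 − 0.444444) = 0.440839 ≈ 0.4408.
taxon2–taxon3: 11/18 sites differ → p ≈ 0.611111, d = −0.75 ln(1 − 0.814815) = 1.264800 ≈ 1.2648.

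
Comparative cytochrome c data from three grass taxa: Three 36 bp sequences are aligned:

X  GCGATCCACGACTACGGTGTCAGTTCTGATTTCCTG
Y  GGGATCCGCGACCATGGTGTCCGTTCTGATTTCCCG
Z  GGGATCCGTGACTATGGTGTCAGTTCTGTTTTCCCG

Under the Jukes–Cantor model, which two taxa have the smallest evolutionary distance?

X–Y: 6/36 differ, p = 0.167, d = 0.188.
X–Z: 6/36 differ, p = 0.167, d = 0.188.
Y–Z: 4/36 differ, p = 0.111, d = 0.120.
The smallest distance is between Y and Z.

Y and Z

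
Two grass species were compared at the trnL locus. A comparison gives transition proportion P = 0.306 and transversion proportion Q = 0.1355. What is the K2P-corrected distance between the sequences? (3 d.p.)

0.767

Under the Kimura two-parameter model, d = −½ ln(1 − 2P − Q) − ¼ ln(1 − 2Q).
1 − 2P − Q = 0.2525, giving −½ ln(0.2525) = 0.688172.
1 − 2Q = 0.729, giving −¼ ln(0.729) = 0.079020.
d = 0.688172 + 0.079020 = 0.767192.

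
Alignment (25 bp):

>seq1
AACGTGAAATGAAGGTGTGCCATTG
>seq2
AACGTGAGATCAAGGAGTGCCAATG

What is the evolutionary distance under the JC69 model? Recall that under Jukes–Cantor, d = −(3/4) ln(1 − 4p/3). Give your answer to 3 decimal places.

The sequences differ at 4 of 25 sites (8, 11, 16, 23), so p = 4/25 = 0.16.
d = −(3/4) ln(1 − 4p/3) = −0.75 ln(1 − 0.213333) = −0.75 ln(0.786667)
  = −0.75 × (-0.239950) = 0.179963 substitutions/site.

0.180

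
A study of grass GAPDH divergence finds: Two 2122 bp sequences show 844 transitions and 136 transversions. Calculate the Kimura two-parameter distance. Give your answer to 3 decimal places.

1.016

P = 844/2122 ≈ 0.397738 and Q = 136/2122 ≈ 0.06409.
Under the Kimura two-parameter model, d = −½ ln(1 − 2P − Q) − ¼ ln(1 − 2Q).
1 − 2P − Q = 0.140434, giving −½ ln(0.140434) = 0.981509.
1 − 2Q = 0.87182, giving −¼ ln(0.87182) = 0.034293.
d = 0.981509 + 0.034293 = 1.015802.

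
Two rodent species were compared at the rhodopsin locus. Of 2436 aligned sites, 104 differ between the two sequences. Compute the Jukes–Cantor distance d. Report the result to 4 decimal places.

0.0440

p = 104/2436 ≈ 0.042693.
d = −(3/4) ln(1 − 4p/3) = −0.75 ln(1 − 0.056924) = −0.75 ln(0.943076)
  = −0.75 × (-0.058608) = 0.043956 substitutions/site.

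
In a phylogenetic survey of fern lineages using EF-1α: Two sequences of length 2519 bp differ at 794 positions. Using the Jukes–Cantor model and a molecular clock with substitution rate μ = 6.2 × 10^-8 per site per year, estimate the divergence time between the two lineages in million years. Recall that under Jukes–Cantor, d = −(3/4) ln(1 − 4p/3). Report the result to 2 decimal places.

p = 794/2519 ≈ 0.315204.
d = −(3/4) ln(1 − 4p/3) = −0.75 ln(1 − 0.420272) = −0.75 ln(0.579728)
  = −0.75 × (-0.545196) = 0.408897 substitutions/site.
Under a molecular clock d = 2μt, so t = d/(2μ) = 0.408897 / (2 × 6.2 × 10^-8) = 3.30 million years.

3.30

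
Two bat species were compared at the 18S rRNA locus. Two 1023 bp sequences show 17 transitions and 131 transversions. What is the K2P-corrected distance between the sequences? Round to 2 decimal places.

0.16

P = 17/1023 ≈ 0.016618 and Q = 131/1023 ≈ 0.128055.
Under the Kimura two-parameter model, d = −½ ln(1 − 2P − Q) − ¼ ln(1 − 2Q).
1 − 2P − Q = 0.838709, giving −½ ln(0.838709) = 0.087946.
1 − 2Q = 0.74389, giving −¼ ln(0.74389) = 0.073966.
d = 0.087946 + 0.073966 = 0.161912.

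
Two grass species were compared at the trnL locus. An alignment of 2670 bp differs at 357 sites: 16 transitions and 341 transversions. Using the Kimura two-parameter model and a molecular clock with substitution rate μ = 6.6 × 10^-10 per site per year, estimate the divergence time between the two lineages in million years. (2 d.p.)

P = 16/2670 ≈ 0.005993 and Q = 341/2670 ≈ 0.127715.
Under the Kimura two-parameter model, d = −½ ln(1 − 2P − Q) − ¼ ln(1 − 2Q).
1 − 2P − Q = 0.860299, giving −½ ln(0.860299) = 0.075238.
1 − 2Q = 0.74457, giving −¼ ln(0.74457) = 0.073737.
d = 0.075238 + 0.073737 = 0.148975.
Under a molecular clock d = 2μt, so t = d/(2μ) = 0.148975 / (2 × 6.6 × 10^-10) = 112.86 million years.

112.86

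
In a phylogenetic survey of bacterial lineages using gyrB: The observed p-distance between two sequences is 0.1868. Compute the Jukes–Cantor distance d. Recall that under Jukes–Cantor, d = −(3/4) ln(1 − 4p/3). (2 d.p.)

d = −(3/4) ln(1 − 4p/3) = −0.75 ln(1 − 0.249067) = −0.75 ln(0.750933)
  = −0.75 × (-0.286439) = 0.214829 substitutions/site.

0.21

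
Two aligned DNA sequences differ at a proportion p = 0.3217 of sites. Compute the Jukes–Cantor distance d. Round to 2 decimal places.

d = −(3/4) ln(1 − 4p/3) = −0.75 ln(1 − 0.428933) = −0.75 ln(0.571067)
  = −0.75 × (-0.560249) = 0.420187 substitutions/site.

0.42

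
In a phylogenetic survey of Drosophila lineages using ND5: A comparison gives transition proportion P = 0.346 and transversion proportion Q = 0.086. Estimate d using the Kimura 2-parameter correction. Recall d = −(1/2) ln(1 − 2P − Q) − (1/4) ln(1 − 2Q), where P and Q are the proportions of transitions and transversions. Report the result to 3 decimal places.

Under the Kimura two-parameter model, d = −½ ln(1 − 2P − Q) − ¼ ln(1 − 2Q).
1 − 2P − Q = 0.222, giving −½ ln(0.222) = 0.752539.
1 − 2Q = 0.828, giving −¼ ln(0.828) = 0.047186.
d = 0.752539 + 0.047186 = 0.799725.

0.800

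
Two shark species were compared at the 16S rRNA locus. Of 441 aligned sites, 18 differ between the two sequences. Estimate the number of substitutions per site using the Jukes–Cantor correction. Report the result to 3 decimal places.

0.042

p = 18/441 ≈ 0.040816.
d = −(3/4) ln(1 − 4p/3) = −0.75 ln(1 − 0.054421) = −0.75 ln(0.945579)
  = −0.75 × (-0.055958) = 0.041969 substitutions/site.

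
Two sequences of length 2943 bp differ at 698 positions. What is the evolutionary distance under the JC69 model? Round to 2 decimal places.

0.29

p = 698/2943 ≈ 0.237173.
d = −(3/4) ln(1 − 4p/3) = −0.75 ln(1 − 0.316231) = −0.75 ln(0.683769)
  = −0.75 × (-0.380135) = 0.285101 substitutions/site.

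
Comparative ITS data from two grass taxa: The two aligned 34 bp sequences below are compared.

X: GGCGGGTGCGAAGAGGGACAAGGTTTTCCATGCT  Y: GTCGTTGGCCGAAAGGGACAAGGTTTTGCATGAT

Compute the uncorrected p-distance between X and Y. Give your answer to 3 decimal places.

0.265

The sequences differ at 9 of 34 positions (sites 2, 5, 6, 7, 10, 11, 13, 28, 33).
p = 9/34 = 0.264705… ≈ 0.265 (to 3 d.p.).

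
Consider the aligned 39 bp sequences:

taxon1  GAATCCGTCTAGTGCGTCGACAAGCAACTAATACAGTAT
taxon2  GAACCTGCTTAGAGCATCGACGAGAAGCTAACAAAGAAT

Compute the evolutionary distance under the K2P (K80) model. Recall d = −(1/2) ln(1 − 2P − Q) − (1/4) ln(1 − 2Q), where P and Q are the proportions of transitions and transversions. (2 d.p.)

Of 39 sites, 8 differences are transitions and 4 are transversions, so P = 8/39 ≈ 0.205128 and Q = 4/39 ≈ 0.102564.
Under the Kimura two-parameter model, d = −½ ln(1 − 2P − Q) − ¼ ln(1 − 2Q).
1 − 2P − Q = 0.48718, giving −½ ln(0.48718) = 0.359561.
1 − 2Q = 0.794872, giving −¼ ln(0.794872) = 0.057394.
d = 0.359561 + 0.057394 = 0.416955.

0.42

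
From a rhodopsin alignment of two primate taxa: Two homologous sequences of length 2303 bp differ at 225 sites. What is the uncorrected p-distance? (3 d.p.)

0.098

p = 225/2303 = 0.097698… ≈ 0.098 (to 3 d.p.).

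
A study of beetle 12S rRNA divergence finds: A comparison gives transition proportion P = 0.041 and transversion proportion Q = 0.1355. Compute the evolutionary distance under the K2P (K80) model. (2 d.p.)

0.20

Under the Kimura two-parameter model, d = −½ ln(1 − 2P − Q) − ¼ ln(1 − 2Q).
1 − 2P − Q = 0.7825, giving −½ ln(0.7825) = 0.122631.
1 − 2Q = 0.729, giving −¼ ln(0.729) = 0.079020.
d = 0.122631 + 0.079020 = 0.201651.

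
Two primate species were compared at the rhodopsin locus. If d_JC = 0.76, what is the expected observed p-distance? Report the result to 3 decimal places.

p = (3/4)(1 − e^(−4d/3)) = 0.75 × (1 − e^(-1.013333)) = 0.75 × (1 − 0.363007) = 0.477745.

0.478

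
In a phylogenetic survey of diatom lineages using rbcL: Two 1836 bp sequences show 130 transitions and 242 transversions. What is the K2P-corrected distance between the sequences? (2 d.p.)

P = 130/1836 ≈ 0.070806 and Q = 242/1836 ≈ 0.131808.
Under the Kimura two-parameter model, d = −½ ln(1 − 2P − Q) − ¼ ln(1 − 2Q).
1 − 2P − Q = 0.72658, giving −½ ln(0.72658) = 0.159703.
1 − 2Q = 0.736384, giving −¼ ln(0.736384) = 0.076501.
d = 0.159703 + 0.076501 = 0.236204.

0.24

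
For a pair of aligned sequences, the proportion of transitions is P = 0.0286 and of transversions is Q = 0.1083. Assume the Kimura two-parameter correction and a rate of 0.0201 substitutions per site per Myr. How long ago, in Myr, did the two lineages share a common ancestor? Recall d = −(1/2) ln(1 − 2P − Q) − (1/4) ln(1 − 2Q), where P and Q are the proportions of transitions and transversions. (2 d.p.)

3.77

Under the Kimura two-parameter model, d = −½ ln(1 − 2P − Q) − ¼ ln(1 − 2Q).
1 − 2P − Q = 0.8345, giving −½ ln(0.8345) = 0.090461.
1 − 2Q = 0.7834, giving −¼ ln(0.7834) = 0.061028.
d = 0.090461 + 0.061028 = 0.151489.
Under a molecular clock d = 2μt, so t = d/(2μ) = 0.151489 / (2 × 0.0201) = 3.77 Myr.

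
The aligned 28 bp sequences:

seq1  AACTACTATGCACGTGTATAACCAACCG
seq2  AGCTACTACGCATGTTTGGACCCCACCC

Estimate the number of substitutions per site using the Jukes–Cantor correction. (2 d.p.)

The sequences differ at 9 of 28 sites (2, 9, 13, 16, 18, 19, 21, 24, 28), so p = 9/28 ≈ 0.321429.
d = −(3/4) ln(1 − 4p/3) = −0.75 ln(1 − 0.428572) = −0.75 ln(0.571428)
  = −0.75 × (-0.559617) = 0.419713 substitutions/site.

0.42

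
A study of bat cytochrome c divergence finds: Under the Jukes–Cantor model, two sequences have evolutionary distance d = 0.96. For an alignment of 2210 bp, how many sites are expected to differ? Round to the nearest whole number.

Invert JC69: p = (3/4)(1 − e^(−4d/3)) = 0.75 × (1 − e^(-1.28)) = 0.75 × (1 − 0.278037) = 0.541472.
Expected differing sites = pL ≈ 0.541472 × 2210 = 1196.65312 ≈ 1197.

1197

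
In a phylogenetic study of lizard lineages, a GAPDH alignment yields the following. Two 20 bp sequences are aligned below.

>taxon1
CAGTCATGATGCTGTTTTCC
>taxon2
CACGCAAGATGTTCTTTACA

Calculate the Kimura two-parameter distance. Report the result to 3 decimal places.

Of 20 sites, 1 differences are transitions and 6 are transversions, so P = 1/20 = 0.05 and Q = 6/20 = 0.3.
Under the Kimura two-parameter model, d = −½ ln(1 − 2P − Q) − ¼ ln(1 − 2Q).
1 − 2P − Q = 0.6, giving −½ ln(0.6) = 0.255413.
1 − 2Q = 0.4, giving −¼ ln(0.4) = 0.229073.
d = 0.255413 + 0.229073 = 0.484486.

0.484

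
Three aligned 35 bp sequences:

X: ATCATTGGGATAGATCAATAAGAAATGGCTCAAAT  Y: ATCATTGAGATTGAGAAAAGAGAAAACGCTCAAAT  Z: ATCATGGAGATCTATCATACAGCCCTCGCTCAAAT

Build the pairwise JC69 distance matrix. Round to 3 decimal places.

d(X,Y) = 0.273, d(X,Z) = 0.407, d(Y,Z) = 0.407

X–Y: 8/35 sites differ → p ≈ 0.228571, d = −0.75 ln(1 − 0.304761) = 0.272625 ≈ 0.273.
X–Z: 11/35 sites differ → p ≈ 0.314286, d = −0.75 ln(1 − 0.419048) = 0.407315 ≈ 0.407.
Y–Z: 11/35 sites differ → p ≈ 0.314286, d = −0.75 ln(1 − 0.419048) = 0.407315 ≈ 0.407.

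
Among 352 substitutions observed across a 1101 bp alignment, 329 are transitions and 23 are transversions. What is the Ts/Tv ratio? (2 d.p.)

R = 329/23 = 14.304347… ≈ 14.30 (to 2 d.p.).

14.30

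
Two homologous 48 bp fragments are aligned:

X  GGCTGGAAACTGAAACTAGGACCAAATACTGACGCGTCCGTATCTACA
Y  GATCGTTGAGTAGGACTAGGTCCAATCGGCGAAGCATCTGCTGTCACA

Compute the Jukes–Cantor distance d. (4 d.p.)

0.8240

The sequences differ at 24 of 48 sites, so p = 24/48 = 0.5.
d = −(3/4) ln(1 − 4p/3) = −0.75 ln(1 − 0.666667) = −0.75 ln(0.333333)
  = −0.75 × (-1.098613) = 0.823960 substitutions/site.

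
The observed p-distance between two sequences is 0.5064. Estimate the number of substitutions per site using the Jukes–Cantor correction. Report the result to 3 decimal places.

0.843

d = −(3/4) ln(1 − 4p/3) = −0.75 ln(1 − 0.6752) = −0.75 ln(0.3248)
  = −0.75 × (-1.124546) = 0.843410 substitutions/site.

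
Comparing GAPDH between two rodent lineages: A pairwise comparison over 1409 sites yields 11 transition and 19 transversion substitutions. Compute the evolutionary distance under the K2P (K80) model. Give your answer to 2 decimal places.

0.02

P = 11/1409 ≈ 0.007807 and Q = 19/1409 ≈ 0.013485.
Under the Kimura two-parameter model, d = −½ ln(1 − 2P − Q) − ¼ ln(1 − 2Q).
1 − 2P − Q = 0.970901, giving −½ ln(0.970901) = 0.014765.
1 − 2Q = 0.97303, giving −¼ ln(0.97303) = 0.006835.
d = 0.014765 + 0.006835 = 0.021600.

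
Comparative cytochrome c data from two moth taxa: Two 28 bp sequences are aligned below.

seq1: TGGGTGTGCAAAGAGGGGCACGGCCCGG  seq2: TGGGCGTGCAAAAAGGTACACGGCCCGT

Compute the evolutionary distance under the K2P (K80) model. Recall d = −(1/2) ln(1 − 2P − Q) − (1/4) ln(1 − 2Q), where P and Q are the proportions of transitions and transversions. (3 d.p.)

0.207

Of 28 sites, 3 differences are transitions and 2 are transversions, so P = 3/28 ≈ 0.107143 and Q = 2/28 ≈ 0.071429.
Under the Kimura two-parameter model, d = −½ ln(1 − 2P − Q) − ¼ ln(1 − 2Q).
1 − 2P − Q = 0.714285, giving −½ ln(0.714285) = 0.168237.
1 − 2Q = 0.857142, giving −¼ ln(0.857142) = 0.038538.
d = 0.168237 + 0.038538 = 0.206775.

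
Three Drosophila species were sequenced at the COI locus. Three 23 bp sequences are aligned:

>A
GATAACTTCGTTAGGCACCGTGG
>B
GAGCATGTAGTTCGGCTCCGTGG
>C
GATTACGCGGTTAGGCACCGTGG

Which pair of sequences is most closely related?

A–B: 7/23 differ, p = 0.304, d = 0.390.
A–C: 4/23 differ, p = 0.174, d = 0.198.
B–C: 7/23 differ, p = 0.304, d = 0.390.
The smallest distance is between A and C.

A and C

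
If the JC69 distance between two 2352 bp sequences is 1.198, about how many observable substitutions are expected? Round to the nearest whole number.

Invert JC69: p = (3/4)(1 − e^(−4d/3)) = 0.75 × (1 − e^(-1.597333)) = 0.75 × (1 − 0.202436) = 0.598173.
Expected differing sites = pL ≈ 0.598173 × 2352 = 1406.902896 ≈ 1407.

1407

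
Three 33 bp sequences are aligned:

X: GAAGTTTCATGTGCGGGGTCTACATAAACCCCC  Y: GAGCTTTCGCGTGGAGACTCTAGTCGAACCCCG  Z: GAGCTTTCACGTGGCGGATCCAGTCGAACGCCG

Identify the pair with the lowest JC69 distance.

X–Y: 13/33 differ, p = 0.394, d = 0.559.
X–Z: 13/33 differ, p = 0.394, d = 0.559.
Y–Z: 6/33 differ, p = 0.182, d = 0.208.
The smallest distance is between Y and Z.

Y and Z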